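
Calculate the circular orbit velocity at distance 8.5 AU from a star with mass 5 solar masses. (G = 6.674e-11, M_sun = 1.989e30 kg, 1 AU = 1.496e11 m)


v = sqrt(GM/r) = sqrt(6.674e-11 * 9.945e+30 / 1.272e+12) = 22846.5294

22846.5294 m/s


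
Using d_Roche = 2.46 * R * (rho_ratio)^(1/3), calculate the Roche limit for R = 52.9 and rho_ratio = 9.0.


d_Roche = 2.46 * 52.9 * 9.0^(1/3) = 270.6896

270.6896


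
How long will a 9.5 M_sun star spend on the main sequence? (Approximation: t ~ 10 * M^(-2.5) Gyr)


t = 10 * M^(-2.5) = 10 * 9.5^(-2.5) = 0.0359

0.0359 Gyr


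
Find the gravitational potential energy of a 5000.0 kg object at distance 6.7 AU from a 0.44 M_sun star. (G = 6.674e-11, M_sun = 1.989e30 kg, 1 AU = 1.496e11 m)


M = 0.44 * 1.989e30 kg = 8.7516e+29 kg; r = 6.7 AU * 1.496e11 m/AU = 1.00232e+12 m. U = -GM*m/r = -(6.674e-11 * 8.7516e+29 * 5000.0) / 1.00232e+12 = -2.914e+11

-2.914e+11 J


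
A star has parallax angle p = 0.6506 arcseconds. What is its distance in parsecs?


d = 1/p = 1/0.6506 = 1.537

1.537 pc


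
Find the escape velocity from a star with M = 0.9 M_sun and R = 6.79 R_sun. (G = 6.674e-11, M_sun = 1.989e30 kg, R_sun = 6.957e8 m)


M = 0.9 * 1.989e30 kg = 1.7901e+30 kg; R = 6.79 * 6.957e8 m = 4.723803e+09 m. v_esc = sqrt(2GM/R) = sqrt(2 * 6.674e-11 * 1.7901e+30 / 4.723803e+09) = 224905.9041

224905.9041 m/s


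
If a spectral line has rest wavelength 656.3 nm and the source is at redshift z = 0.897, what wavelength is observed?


lam_obs = lam_emit * (1 + z) = 656.3 * (1 + 0.897) = 1245.0011

1245.0011 nm


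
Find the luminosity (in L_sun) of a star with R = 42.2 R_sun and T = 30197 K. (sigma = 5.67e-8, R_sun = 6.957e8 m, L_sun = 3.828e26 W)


R = 42.2 * 6.957e8 m = 2.935854e+10 m. L = 4*pi*R^2*sigma*T^4 = 4*pi*(2.935854e+10)^2 * 5.67e-8 * 30197^4 = 5.106425821e+32 W. L/L_sun = 5.106425821e+32 / 3.828e26 = 1.334e+06

1.334e+06 L_sun


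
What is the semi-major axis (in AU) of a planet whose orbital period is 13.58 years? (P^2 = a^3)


a = P^(2/3) = 13.58^(2/3) = 5.692

5.692 AU


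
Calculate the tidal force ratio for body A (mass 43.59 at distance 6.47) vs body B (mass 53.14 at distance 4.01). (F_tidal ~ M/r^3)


Ratio = (M1/r1^3) / (M2/r2^3) = (43.59/6.47^3) / (53.14/4.01^3) = 0.1953

0.1953


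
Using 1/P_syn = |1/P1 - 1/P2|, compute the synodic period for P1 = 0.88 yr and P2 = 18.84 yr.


1/P_syn = |1/P1 - 1/P2| = |1/0.88 - 1/18.84| => P_syn = 0.9231

0.9231 years


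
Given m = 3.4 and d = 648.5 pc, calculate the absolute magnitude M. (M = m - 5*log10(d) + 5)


M = m - 5*log10(d) + 5 = 3.4 - 5*log10(648.5) + 5 = -5.6595

-5.6595


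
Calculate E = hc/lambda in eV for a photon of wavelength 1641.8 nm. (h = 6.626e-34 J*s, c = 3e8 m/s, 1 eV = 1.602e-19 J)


E = hc/lambda = 6.626e-34 * 3e8 / 1.642e-06 = 1.211e-19 J = 0.7558 eV

0.7558 eV


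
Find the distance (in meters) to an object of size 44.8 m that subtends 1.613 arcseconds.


D = size / theta_rad, theta_rad = 1.613 * pi/(180*3600) = 7.820e-06, D = 5.729e+06

5.729e+06 m


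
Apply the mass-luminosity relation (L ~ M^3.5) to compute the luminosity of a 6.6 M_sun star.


L/L_sun = (M/M_sun)^3.5 = 6.6^3.5 = 738.5906

738.5906 L_sun


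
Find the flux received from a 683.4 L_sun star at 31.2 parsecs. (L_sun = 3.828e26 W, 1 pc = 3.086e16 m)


F = L / (4*pi*d^2) = 2.616e+29 / (4*pi*(9.628e+17)^2) = 2.246e-08

2.246e-08 W/m^2


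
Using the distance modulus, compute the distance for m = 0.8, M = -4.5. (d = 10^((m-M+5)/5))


d = 10^((m - M + 5)/5) = 10^((0.8 - -4.5 + 5)/5) = 114.8154

114.8154 pc


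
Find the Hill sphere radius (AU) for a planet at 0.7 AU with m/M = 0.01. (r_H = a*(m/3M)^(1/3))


r_H = a * (m/3M)^(1/3) = 0.7 * (0.01/3)^(1/3) = 0.1046

0.1046 AU


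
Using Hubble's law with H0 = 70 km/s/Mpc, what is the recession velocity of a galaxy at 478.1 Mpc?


v = H0 * d = 70 * 478.1 = 33467.0

33467.0 km/s


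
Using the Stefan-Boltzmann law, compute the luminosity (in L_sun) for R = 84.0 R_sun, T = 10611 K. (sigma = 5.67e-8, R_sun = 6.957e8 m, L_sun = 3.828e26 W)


R = 84.0 * 6.957e8 m = 5.84388e+10 m. L = 4*pi*R^2*sigma*T^4 = 4*pi*(5.84388e+10)^2 * 5.67e-8 * 10611^4 = 3.08475559e+31 W. L/L_sun = 3.08475559e+31 / 3.828e26 = 80584.0018

80584.0018 L_sun


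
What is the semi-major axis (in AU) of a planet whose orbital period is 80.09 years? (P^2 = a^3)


a = P^(2/3) = 80.09^(2/3) = 18.5803

18.5803 AU


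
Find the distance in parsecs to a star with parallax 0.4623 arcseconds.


d = 1/p = 1/0.4623 = 2.1631

2.1631 pc


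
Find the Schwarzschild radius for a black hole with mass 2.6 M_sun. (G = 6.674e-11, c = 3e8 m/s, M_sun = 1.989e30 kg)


M = 2.6 * 1.989e30 kg = 5.1714e+30 kg. rs = 2GM/c^2 = 2 * 6.674e-11 * 5.1714e+30 / (3e8)^2 = 7669.7608

7669.7608 m


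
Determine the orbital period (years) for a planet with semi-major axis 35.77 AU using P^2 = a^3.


P = a^(3/2) = 35.77^1.5 = 213.9333

213.9333 years


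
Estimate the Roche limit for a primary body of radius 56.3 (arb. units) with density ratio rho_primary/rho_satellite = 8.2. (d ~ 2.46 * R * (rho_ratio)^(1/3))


d_Roche = 2.46 * 56.3 * 8.2^(1/3) = 279.2853

279.2853


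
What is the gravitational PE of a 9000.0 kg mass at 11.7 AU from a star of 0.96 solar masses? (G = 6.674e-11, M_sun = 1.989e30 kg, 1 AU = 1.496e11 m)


M = 0.96 * 1.989e30 kg = 1.90944e+30 kg; r = 11.7 AU * 1.496e11 m/AU = 1.75032e+12 m. U = -GM*m/r = -(6.674e-11 * 1.90944e+30 * 9000.0) / 1.75032e+12 = -6.553e+11

-6.553e+11 J


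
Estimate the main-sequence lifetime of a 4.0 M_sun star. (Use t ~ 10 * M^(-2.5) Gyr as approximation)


t = 10 * M^(-2.5) = 10 * 4.0^(-2.5) = 0.3125

0.3125 Gyr


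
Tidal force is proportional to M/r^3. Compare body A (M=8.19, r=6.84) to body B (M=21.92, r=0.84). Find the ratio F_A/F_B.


Ratio = (M1/r1^3) / (M2/r2^3) = (8.19/6.84^3) / (21.92/0.84^3) = 6.920e-04

6.920e-04


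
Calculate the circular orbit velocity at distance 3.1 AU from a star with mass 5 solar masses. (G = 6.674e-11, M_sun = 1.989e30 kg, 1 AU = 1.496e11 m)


v = sqrt(GM/r) = sqrt(6.674e-11 * 9.945e+30 / 4.638e+11) = 37831.0897

37831.0897 m/s


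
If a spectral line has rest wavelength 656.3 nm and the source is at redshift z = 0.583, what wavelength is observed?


lam_obs = lam_emit * (1 + z) = 656.3 * (1 + 0.583) = 1038.9229

1038.9229 nm


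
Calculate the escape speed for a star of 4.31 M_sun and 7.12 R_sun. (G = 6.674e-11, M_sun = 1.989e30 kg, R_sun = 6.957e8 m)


M = 4.31 * 1.989e30 kg = 8.57259e+30 kg; R = 7.12 * 6.957e8 m = 4.953384e+09 m. v_esc = sqrt(2GM/R) = sqrt(2 * 6.674e-11 * 8.57259e+30 / 4.953384e+09) = 480632.4923

480632.4923 m/s


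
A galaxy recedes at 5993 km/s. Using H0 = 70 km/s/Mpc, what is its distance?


d = v / H0 = 5993 / 70 = 85.6143

85.6143 Mpc


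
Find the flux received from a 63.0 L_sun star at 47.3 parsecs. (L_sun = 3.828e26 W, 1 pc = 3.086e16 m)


F = L / (4*pi*d^2) = 2.412e+28 / (4*pi*(1.460e+18)^2) = 9.007e-10

9.007e-10 W/m^2


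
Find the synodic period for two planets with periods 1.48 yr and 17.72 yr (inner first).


1/P_syn = |1/P1 - 1/P2| = |1/1.48 - 1/17.72| => P_syn = 1.6149

1.6149 years


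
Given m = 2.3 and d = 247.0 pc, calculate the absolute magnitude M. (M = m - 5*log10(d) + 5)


M = m - 5*log10(d) + 5 = 2.3 - 5*log10(247.0) + 5 = -4.6635

-4.6635


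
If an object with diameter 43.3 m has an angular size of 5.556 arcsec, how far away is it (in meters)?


D = size / theta_rad, theta_rad = 5.556 * pi/(180*3600) = 2.694e-05, D = 1.607e+06

1.607e+06 m


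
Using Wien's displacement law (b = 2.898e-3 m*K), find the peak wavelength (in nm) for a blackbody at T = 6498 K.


lam_max = b / T = 2.898e-3 / 6498 = 4.460e-07 m = 445.9834 nm

445.9834 nm


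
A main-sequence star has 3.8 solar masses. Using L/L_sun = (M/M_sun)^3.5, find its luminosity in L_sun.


L/L_sun = (M/M_sun)^3.5 = 3.8^3.5 = 106.9652

106.9652 L_sun


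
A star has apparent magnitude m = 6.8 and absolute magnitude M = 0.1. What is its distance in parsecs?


d = 10^((m - M + 5)/5) = 10^((6.8 - 0.1 + 5)/5) = 218.7762

218.7762 pc


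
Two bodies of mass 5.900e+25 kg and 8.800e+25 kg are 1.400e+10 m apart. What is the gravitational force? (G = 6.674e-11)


F = G*m1*m2/r^2 = 6.674e-11 * 5.900e+25 * 8.800e+25 / (1.400e+10)^2 = 6.674e-11 * 5.192e+51 / 1.960e+20 = 1.768e+21

1.768e+21 N


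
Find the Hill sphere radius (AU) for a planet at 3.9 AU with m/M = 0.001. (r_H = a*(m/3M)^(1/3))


r_H = a * (m/3M)^(1/3) = 3.9 * (0.001/3)^(1/3) = 0.2704

0.2704 AU


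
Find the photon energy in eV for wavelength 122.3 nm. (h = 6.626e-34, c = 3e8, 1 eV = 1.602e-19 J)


E = hc/lambda = 6.626e-34 * 3e8 / 1.223e-07 = 1.625e-18 J = 10.1457 eV

10.1457 eV


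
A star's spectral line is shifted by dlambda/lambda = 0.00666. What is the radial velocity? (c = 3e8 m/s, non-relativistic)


v = (dlambda/lambda) * c = 0.00666 * 3e8 = 1.998e+06

1.998e+06 m/s


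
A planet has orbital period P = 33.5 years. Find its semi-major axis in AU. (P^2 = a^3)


a = P^(2/3) = 33.5^(2/3) = 10.3919

10.3919 AU


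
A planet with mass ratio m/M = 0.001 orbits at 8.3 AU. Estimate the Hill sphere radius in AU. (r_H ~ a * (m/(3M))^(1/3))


r_H = a * (m/3M)^(1/3) = 8.3 * (0.001/3)^(1/3) = 0.5755

0.5755 AU


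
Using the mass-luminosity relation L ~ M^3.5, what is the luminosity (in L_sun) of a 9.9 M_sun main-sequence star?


L/L_sun = (M/M_sun)^3.5 = 9.9^3.5 = 3052.9745

3052.9745 L_sun


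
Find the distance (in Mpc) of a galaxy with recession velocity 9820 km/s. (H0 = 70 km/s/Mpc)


d = v / H0 = 9820 / 70 = 140.2857

140.2857 Mpc


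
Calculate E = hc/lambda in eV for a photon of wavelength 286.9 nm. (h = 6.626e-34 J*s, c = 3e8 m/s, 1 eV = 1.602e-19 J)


E = hc/lambda = 6.626e-34 * 3e8 / 2.869e-07 = 6.929e-19 J = 4.3249 eV

4.3249 eV


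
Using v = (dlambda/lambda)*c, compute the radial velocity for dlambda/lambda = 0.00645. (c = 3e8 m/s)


v = (dlambda/lambda) * c = 0.00645 * 3e8 = 1.935e+06

1.935e+06 m/s


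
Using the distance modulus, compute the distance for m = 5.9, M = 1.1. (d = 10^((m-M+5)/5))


d = 10^((m - M + 5)/5) = 10^((5.9 - 1.1 + 5)/5) = 91.2011

91.2011 pc


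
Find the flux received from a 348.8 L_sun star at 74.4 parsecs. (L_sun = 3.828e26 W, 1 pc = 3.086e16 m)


F = L / (4*pi*d^2) = 1.335e+29 / (4*pi*(2.296e+18)^2) = 2.016e-09

2.016e-09 W/m^2


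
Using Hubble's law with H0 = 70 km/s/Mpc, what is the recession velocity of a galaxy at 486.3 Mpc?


v = H0 * d = 70 * 486.3 = 34041.0

34041.0 km/s


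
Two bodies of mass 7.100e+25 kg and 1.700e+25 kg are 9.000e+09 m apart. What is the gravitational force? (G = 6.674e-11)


F = G*m1*m2/r^2 = 6.674e-11 * 7.100e+25 * 1.700e+25 / (9.000e+09)^2 = 6.674e-11 * 1.207e+51 / 8.100e+19 = 9.945e+20

9.945e+20 N


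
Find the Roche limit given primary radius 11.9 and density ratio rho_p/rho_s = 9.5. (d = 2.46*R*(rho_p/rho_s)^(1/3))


d_Roche = 2.46 * 11.9 * 9.5^(1/3) = 61.9997

61.9997


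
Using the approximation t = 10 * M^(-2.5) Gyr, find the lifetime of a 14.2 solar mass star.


t = 10 * M^(-2.5) = 10 * 14.2^(-2.5) = 0.0132

0.0132 Gyr


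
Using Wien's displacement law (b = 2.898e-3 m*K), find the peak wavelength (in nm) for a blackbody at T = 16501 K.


lam_max = b / T = 2.898e-3 / 16501 = 1.756e-07 m = 175.6257 nm

175.6257 nm


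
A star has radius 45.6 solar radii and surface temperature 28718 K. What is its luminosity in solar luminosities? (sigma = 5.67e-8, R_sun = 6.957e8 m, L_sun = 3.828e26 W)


R = 45.6 * 6.957e8 m = 3.172392e+10 m. L = 4*pi*R^2*sigma*T^4 = 4*pi*(3.172392e+10)^2 * 5.67e-8 * 28718^4 = 4.877343911e+32 W. L/L_sun = 4.877343911e+32 / 3.828e26 = 1.274e+06

1.274e+06 L_sun


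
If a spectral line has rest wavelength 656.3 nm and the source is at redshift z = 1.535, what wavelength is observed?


lam_obs = lam_emit * (1 + z) = 656.3 * (1 + 1.535) = 1663.7205

1663.7205 nm


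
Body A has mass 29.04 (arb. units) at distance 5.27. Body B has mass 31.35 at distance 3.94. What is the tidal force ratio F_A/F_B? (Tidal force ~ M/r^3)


Ratio = (M1/r1^3) / (M2/r2^3) = (29.04/5.27^3) / (31.35/3.94^3) = 0.3871

0.3871


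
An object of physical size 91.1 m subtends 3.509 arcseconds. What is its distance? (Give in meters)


D = size / theta_rad, theta_rad = 3.509 * pi/(180*3600) = 1.701e-05, D = 5.355e+06

5.355e+06 m


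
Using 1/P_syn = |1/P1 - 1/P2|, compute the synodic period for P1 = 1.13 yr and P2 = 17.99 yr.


1/P_syn = |1/P1 - 1/P2| = |1/1.13 - 1/17.99| => P_syn = 1.2057

1.2057 years


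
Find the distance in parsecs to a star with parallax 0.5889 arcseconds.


d = 1/p = 1/0.5889 = 1.6981

1.6981 pc


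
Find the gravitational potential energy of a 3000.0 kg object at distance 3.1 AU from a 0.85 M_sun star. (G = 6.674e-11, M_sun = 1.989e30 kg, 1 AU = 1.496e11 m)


M = 0.85 * 1.989e30 kg = 1.69065e+30 kg; r = 3.1 AU * 1.496e11 m/AU = 4.6376e+11 m. U = -GM*m/r = -(6.674e-11 * 1.69065e+30 * 3000.0) / 4.6376e+11 = -7.299e+11

-7.299e+11 J


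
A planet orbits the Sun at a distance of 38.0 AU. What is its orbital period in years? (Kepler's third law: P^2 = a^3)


P = a^(3/2) = 38.0^1.5 = 234.2477

234.2477 years


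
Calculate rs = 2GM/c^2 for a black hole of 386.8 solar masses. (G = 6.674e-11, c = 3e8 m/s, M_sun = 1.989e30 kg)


M = 386.8 * 1.989e30 kg = 7.693452e+32 kg. rs = 2GM/c^2 = 2 * 6.674e-11 * 7.693452e+32 / (3e8)^2 = 1.141e+06

1.141e+06 m


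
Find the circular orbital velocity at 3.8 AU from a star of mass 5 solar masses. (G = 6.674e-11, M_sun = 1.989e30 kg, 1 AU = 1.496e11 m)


v = sqrt(GM/r) = sqrt(6.674e-11 * 9.945e+30 / 5.685e+11) = 34169.443

34169.443 m/s


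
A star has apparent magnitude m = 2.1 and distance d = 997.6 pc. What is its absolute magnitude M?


M = m - 5*log10(d) + 5 = 2.1 - 5*log10(997.6) + 5 = -7.8948

-7.8948


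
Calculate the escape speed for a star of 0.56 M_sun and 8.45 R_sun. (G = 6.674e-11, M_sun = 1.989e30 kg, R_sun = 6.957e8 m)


M = 0.56 * 1.989e30 kg = 1.11384e+30 kg; R = 8.45 * 6.957e8 m = 5.878665e+09 m. v_esc = sqrt(2GM/R) = sqrt(2 * 6.674e-11 * 1.11384e+30 / 5.878665e+09) = 159030.3988

159030.3988 m/s


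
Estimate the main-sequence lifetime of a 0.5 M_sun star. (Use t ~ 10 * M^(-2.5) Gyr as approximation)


t = 10 * M^(-2.5) = 10 * 0.5^(-2.5) = 56.5685

56.5685 Gyr


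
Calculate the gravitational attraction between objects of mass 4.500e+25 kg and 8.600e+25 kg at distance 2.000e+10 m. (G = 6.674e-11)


F = G*m1*m2/r^2 = 6.674e-11 * 4.500e+25 * 8.600e+25 / (2.000e+10)^2 = 6.674e-11 * 3.870e+51 / 4.000e+20 = 6.457e+20

6.457e+20 N


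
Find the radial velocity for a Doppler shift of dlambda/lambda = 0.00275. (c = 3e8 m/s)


v = (dlambda/lambda) * c = 0.00275 * 3e8 = 825000.0

825000.0 m/s


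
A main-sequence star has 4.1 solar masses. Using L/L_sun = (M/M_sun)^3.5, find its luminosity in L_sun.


L/L_sun = (M/M_sun)^3.5 = 4.1^3.5 = 139.5544

139.5544 L_sun


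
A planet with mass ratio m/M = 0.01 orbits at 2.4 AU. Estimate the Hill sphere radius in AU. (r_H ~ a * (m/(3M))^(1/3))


r_H = a * (m/3M)^(1/3) = 2.4 * (0.01/3)^(1/3) = 0.3585

0.3585 AU


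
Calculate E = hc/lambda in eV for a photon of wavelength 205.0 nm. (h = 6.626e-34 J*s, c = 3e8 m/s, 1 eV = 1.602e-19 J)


E = hc/lambda = 6.626e-34 * 3e8 / 2.050e-07 = 9.697e-19 J = 6.0528 eV

6.0528 eV


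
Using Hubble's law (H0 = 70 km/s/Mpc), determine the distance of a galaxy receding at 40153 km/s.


d = v / H0 = 40153 / 70 = 573.6143

573.6143 Mpc


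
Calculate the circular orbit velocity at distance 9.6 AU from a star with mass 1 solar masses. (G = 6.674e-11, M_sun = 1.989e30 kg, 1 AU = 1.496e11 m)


v = sqrt(GM/r) = sqrt(6.674e-11 * 1.989e+30 / 1.436e+12) = 9614.1098

9614.1098 m/s


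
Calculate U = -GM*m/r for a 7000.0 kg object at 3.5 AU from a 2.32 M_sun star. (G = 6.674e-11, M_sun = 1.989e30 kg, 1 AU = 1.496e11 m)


M = 2.32 * 1.989e30 kg = 4.61448e+30 kg; r = 3.5 AU * 1.496e11 m/AU = 5.236e+11 m. U = -GM*m/r = -(6.674e-11 * 4.61448e+30 * 7000.0) / 5.236e+11 = -4.117e+12

-4.117e+12 J


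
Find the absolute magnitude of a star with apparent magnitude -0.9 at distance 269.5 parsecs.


M = m - 5*log10(d) + 5 = -0.9 - 5*log10(269.5) + 5 = -8.0528

-8.0528


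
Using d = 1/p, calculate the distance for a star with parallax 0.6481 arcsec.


d = 1/p = 1/0.6481 = 1.543

1.543 pc


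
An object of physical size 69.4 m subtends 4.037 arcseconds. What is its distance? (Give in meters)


D = size / theta_rad, theta_rad = 4.037 * pi/(180*3600) = 1.957e-05, D = 3.546e+06

3.546e+06 m


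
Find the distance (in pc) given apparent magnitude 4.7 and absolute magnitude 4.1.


d = 10^((m - M + 5)/5) = 10^((4.7 - 4.1 + 5)/5) = 13.1826

13.1826 pc


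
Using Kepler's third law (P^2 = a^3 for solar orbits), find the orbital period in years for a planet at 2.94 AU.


P = a^(3/2) = 2.94^1.5 = 5.041

5.041 years


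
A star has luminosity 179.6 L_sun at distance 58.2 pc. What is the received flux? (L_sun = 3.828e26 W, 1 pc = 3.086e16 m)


F = L / (4*pi*d^2) = 6.875e+28 / (4*pi*(1.796e+18)^2) = 1.696e-09

1.696e-09 W/m^2


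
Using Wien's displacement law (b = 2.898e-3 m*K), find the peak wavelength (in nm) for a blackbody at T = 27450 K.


lam_max = b / T = 2.898e-3 / 27450 = 1.056e-07 m = 105.5738 nm

105.5738 nm


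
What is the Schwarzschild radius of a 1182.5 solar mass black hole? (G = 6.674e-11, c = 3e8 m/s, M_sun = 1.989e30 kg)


M = 1182.5 * 1.989e30 kg = 2.3519925e+33 kg. rs = 2GM/c^2 = 2 * 6.674e-11 * 2.3519925e+33 / (3e8)^2 = 3.488e+06

3.488e+06 m


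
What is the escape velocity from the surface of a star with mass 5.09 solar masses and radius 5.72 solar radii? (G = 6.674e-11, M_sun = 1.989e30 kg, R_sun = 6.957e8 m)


M = 5.09 * 1.989e30 kg = 1.012401e+31 kg; R = 5.72 * 6.957e8 m = 3.979404e+09 m. v_esc = sqrt(2GM/R) = sqrt(2 * 6.674e-11 * 1.012401e+31 / 3.979404e+09) = 582740.7192

582740.7192 m/s


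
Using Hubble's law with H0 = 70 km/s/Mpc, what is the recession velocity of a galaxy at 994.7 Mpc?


v = H0 * d = 70 * 994.7 = 69629.0

69629.0 km/s


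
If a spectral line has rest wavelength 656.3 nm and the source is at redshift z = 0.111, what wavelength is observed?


lam_obs = lam_emit * (1 + z) = 656.3 * (1 + 0.111) = 729.1493

729.1493 nm


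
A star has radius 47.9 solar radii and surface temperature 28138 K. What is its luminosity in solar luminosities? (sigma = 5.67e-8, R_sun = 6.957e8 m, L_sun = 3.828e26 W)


R = 47.9 * 6.957e8 m = 3.332403e+10 m. L = 4*pi*R^2*sigma*T^4 = 4*pi*(3.332403e+10)^2 * 5.67e-8 * 28138^4 = 4.959990648e+32 W. L/L_sun = 4.959990648e+32 / 3.828e26 = 1.296e+06

1.296e+06 L_sun


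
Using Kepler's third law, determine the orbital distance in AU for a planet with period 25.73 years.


a = P^(2/3) = 25.73^(2/3) = 8.7155

8.7155 AU


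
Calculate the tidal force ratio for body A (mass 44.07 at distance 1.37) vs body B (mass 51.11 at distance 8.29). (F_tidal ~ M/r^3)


Ratio = (M1/r1^3) / (M2/r2^3) = (44.07/1.37^3) / (51.11/8.29^3) = 191.0465

191.0465


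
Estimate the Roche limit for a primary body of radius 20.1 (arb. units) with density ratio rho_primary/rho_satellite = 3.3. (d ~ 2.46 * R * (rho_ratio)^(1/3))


d_Roche = 2.46 * 20.1 * 3.3^(1/3) = 73.6155

73.6155


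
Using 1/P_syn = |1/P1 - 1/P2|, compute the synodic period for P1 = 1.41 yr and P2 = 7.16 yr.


1/P_syn = |1/P1 - 1/P2| = |1/1.41 - 1/7.16| => P_syn = 1.7558

1.7558 years


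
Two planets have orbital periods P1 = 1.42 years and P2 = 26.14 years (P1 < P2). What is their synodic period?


1/P_syn = |1/P1 - 1/P2| = |1/1.42 - 1/26.14| => P_syn = 1.5016

1.5016 years


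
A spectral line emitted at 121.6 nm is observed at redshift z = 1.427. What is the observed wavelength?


lam_obs = lam_emit * (1 + z) = 121.6 * (1 + 1.427) = 295.1232

295.1232 nm


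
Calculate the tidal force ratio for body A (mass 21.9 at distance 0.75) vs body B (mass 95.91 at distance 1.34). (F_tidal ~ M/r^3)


Ratio = (M1/r1^3) / (M2/r2^3) = (21.9/0.75^3) / (95.91/1.34^3) = 1.3023

1.3023


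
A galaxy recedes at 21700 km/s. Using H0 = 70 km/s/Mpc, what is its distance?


d = v / H0 = 21700 / 70 = 310.0

310.0 Mpc


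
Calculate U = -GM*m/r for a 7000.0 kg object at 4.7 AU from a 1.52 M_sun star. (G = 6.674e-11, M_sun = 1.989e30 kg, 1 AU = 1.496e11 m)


M = 1.52 * 1.989e30 kg = 3.02328e+30 kg; r = 4.7 AU * 1.496e11 m/AU = 7.0312e+11 m. U = -GM*m/r = -(6.674e-11 * 3.02328e+30 * 7000.0) / 7.0312e+11 = -2.009e+12

-2.009e+12 J


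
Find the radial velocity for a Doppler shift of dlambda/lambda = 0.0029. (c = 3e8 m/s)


v = (dlambda/lambda) * c = 0.0029 * 3e8 = 870000.0

870000.0 m/s


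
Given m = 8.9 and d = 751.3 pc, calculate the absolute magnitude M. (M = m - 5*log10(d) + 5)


M = m - 5*log10(d) + 5 = 8.9 - 5*log10(751.3) + 5 = -0.4791

-0.4791


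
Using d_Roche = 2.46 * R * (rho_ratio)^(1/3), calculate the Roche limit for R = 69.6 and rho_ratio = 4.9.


d_Roche = 2.46 * 69.6 * 4.9^(1/3) = 290.8102

290.8102


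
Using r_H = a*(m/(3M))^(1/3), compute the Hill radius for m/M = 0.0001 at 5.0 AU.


r_H = a * (m/3M)^(1/3) = 5.0 * (0.0001/3)^(1/3) = 0.1609

0.1609 AU


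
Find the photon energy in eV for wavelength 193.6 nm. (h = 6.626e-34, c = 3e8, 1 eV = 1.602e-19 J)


E = hc/lambda = 6.626e-34 * 3e8 / 1.936e-07 = 1.027e-18 J = 6.4092 eV

6.4092 eV


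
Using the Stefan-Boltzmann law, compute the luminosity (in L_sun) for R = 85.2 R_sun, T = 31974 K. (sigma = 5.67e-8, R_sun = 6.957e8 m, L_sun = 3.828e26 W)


R = 85.2 * 6.957e8 m = 5.927364e+10 m. L = 4*pi*R^2*sigma*T^4 = 4*pi*(5.927364e+10)^2 * 5.67e-8 * 31974^4 = 2.616399164e+33 W. L/L_sun = 2.616399164e+33 / 3.828e26 = 6.835e+06

6.835e+06 L_sun


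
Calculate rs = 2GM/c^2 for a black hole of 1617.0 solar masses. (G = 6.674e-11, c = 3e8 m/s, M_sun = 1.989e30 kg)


M = 1617.0 * 1.989e30 kg = 3.216213e+33 kg. rs = 2GM/c^2 = 2 * 6.674e-11 * 3.216213e+33 / (3e8)^2 = 4.770e+06

4.770e+06 m


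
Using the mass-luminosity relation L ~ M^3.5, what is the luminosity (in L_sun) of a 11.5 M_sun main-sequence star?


L/L_sun = (M/M_sun)^3.5 = 11.5^3.5 = 5157.5381

5157.5381 L_sun


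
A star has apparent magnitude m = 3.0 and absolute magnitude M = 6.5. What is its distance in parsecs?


d = 10^((m - M + 5)/5) = 10^((3.0 - 6.5 + 5)/5) = 1.9953

1.9953 pc


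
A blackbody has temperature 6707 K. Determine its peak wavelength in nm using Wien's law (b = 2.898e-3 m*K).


lam_max = b / T = 2.898e-3 / 6707 = 4.321e-07 m = 432.0859 nm

432.0859 nm


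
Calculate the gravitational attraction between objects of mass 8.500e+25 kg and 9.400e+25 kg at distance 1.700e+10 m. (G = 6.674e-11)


F = G*m1*m2/r^2 = 6.674e-11 * 8.500e+25 * 9.400e+25 / (1.700e+10)^2 = 6.674e-11 * 7.990e+51 / 2.890e+20 = 1.845e+21

1.845e+21 N


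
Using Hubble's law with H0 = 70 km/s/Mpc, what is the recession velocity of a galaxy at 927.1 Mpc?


v = H0 * d = 70 * 927.1 = 64897.0

64897.0 km/s


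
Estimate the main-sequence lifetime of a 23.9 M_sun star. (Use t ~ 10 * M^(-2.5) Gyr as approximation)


t = 10 * M^(-2.5) = 10 * 23.9^(-2.5) = 0.0036

0.0036 Gyr


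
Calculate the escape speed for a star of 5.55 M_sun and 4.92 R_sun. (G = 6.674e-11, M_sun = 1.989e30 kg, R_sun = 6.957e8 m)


M = 5.55 * 1.989e30 kg = 1.103895e+31 kg; R = 4.92 * 6.957e8 m = 3.422844e+09 m. v_esc = sqrt(2GM/R) = sqrt(2 * 6.674e-11 * 1.103895e+31 / 3.422844e+09) = 656112.6771

656112.6771 m/s


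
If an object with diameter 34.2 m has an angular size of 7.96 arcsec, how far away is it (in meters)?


D = size / theta_rad, theta_rad = 7.96 * pi/(180*3600) = 3.859e-05, D = 886213.1123

886213.1123 m


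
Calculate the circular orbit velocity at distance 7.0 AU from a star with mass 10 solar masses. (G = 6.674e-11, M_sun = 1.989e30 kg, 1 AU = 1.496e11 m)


v = sqrt(GM/r) = sqrt(6.674e-11 * 1.989e+31 / 1.047e+12) = 35603.7445

35603.7445 m/s


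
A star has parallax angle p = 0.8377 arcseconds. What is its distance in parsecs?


d = 1/p = 1/0.8377 = 1.1937

1.1937 pc


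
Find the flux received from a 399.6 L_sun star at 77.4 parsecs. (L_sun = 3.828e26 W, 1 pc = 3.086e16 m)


F = L / (4*pi*d^2) = 1.530e+29 / (4*pi*(2.389e+18)^2) = 2.134e-09

2.134e-09 W/m^2


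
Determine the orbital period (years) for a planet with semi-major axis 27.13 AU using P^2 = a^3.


P = a^(3/2) = 27.13^1.5 = 141.3106

141.3106 years


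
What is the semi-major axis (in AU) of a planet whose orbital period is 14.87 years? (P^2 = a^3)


a = P^(2/3) = 14.87^(2/3) = 6.047

6.047 AU


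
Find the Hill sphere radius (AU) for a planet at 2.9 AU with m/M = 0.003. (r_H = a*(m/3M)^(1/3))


r_H = a * (m/3M)^(1/3) = 2.9 * (0.003/3)^(1/3) = 0.29

0.29 AU


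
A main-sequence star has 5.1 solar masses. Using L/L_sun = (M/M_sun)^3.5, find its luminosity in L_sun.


L/L_sun = (M/M_sun)^3.5 = 5.1^3.5 = 299.5681

299.5681 L_sun


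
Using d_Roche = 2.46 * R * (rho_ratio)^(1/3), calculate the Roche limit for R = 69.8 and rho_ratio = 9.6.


d_Roche = 2.46 * 69.8 * 9.6^(1/3) = 364.934

364.934


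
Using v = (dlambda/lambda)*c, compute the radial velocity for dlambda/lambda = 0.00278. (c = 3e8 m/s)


v = (dlambda/lambda) * c = 0.00278 * 3e8 = 834000.0

834000.0 m/s


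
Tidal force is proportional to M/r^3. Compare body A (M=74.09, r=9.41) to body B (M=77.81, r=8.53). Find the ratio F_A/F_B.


Ratio = (M1/r1^3) / (M2/r2^3) = (74.09/9.41^3) / (77.81/8.53^3) = 0.7093

0.7093


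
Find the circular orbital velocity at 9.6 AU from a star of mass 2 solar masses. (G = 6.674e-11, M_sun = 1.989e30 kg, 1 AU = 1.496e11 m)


v = sqrt(GM/r) = sqrt(6.674e-11 * 3.978e+30 / 1.436e+12) = 13596.4045

13596.4045 m/s


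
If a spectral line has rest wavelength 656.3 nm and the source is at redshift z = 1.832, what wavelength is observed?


lam_obs = lam_emit * (1 + z) = 656.3 * (1 + 1.832) = 1858.6416

1858.6416 nm


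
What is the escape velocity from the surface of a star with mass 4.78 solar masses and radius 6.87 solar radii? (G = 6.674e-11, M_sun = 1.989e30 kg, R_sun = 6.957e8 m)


M = 4.78 * 1.989e30 kg = 9.50742e+30 kg; R = 6.87 * 6.957e8 m = 4.779459e+09 m. v_esc = sqrt(2GM/R) = sqrt(2 * 6.674e-11 * 9.50742e+30 / 4.779459e+09) = 515288.0473

515288.0473 m/s


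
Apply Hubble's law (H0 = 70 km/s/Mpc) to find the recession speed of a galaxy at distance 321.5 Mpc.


v = H0 * d = 70 * 321.5 = 22505.0

22505.0 km/s


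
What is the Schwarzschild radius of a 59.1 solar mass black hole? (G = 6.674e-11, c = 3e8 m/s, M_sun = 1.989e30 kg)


M = 59.1 * 1.989e30 kg = 1.175499e+32 kg. rs = 2GM/c^2 = 2 * 6.674e-11 * 1.175499e+32 / (3e8)^2 = 174339.5628

174339.5628 m


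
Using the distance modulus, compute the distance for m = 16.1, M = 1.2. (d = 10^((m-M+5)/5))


d = 10^((m - M + 5)/5) = 10^((16.1 - 1.2 + 5)/5) = 9549.9259

9549.9259 pc


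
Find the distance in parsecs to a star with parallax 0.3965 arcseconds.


d = 1/p = 1/0.3965 = 2.5221

2.5221 pc


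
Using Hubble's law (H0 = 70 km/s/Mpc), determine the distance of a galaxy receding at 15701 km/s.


d = v / H0 = 15701 / 70 = 224.3

224.3 Mpc


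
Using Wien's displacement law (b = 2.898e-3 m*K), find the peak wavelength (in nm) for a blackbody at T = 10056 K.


lam_max = b / T = 2.898e-3 / 10056 = 2.882e-07 m = 288.1862 nm

288.1862 nm


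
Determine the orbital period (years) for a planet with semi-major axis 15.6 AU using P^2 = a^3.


P = a^(3/2) = 15.6^1.5 = 61.6151

61.6151 years


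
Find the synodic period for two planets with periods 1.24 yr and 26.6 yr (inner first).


1/P_syn = |1/P1 - 1/P2| = |1/1.24 - 1/26.6| => P_syn = 1.3006

1.3006 years


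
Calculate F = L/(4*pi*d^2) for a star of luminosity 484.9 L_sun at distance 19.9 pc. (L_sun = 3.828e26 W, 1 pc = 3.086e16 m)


F = L / (4*pi*d^2) = 1.856e+29 / (4*pi*(6.141e+17)^2) = 3.917e-08

3.917e-08 W/m^2


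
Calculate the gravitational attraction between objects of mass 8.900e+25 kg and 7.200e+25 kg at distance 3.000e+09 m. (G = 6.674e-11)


F = G*m1*m2/r^2 = 6.674e-11 * 8.900e+25 * 7.200e+25 / (3.000e+09)^2 = 6.674e-11 * 6.408e+51 / 9.000e+18 = 4.752e+22

4.752e+22 N


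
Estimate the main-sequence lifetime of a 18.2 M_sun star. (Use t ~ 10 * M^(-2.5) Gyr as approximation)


t = 10 * M^(-2.5) = 10 * 18.2^(-2.5) = 0.0071

0.0071 Gyr


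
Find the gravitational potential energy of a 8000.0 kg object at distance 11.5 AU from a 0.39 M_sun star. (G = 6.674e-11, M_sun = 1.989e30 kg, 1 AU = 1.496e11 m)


M = 0.39 * 1.989e30 kg = 7.7571e+29 kg; r = 11.5 AU * 1.496e11 m/AU = 1.7204e+12 m. U = -GM*m/r = -(6.674e-11 * 7.7571e+29 * 8000.0) / 1.7204e+12 = -2.407e+11

-2.407e+11 J


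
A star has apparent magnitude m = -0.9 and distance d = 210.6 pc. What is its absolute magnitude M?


M = m - 5*log10(d) + 5 = -0.9 - 5*log10(210.6) + 5 = -7.5173

-7.5173


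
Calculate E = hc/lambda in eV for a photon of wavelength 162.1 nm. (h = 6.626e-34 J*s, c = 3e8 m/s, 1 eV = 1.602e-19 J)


E = hc/lambda = 6.626e-34 * 3e8 / 1.621e-07 = 1.226e-18 J = 7.6547 eV

7.6547 eV


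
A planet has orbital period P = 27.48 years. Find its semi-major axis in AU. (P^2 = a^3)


a = P^(2/3) = 27.48^(2/3) = 9.1064

9.1064 AU


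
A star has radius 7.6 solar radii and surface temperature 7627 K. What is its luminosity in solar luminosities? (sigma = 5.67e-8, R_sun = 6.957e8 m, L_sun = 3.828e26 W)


R = 7.6 * 6.957e8 m = 5.28732e+09 m. L = 4*pi*R^2*sigma*T^4 = 4*pi*(5.28732e+09)^2 * 5.67e-8 * 7627^4 = 6.740298029e+28 W. L/L_sun = 6.740298029e+28 / 3.828e26 = 176.0788

176.0788 L_sun


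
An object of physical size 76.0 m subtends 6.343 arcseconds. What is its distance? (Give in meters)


D = size / theta_rad, theta_rad = 6.343 * pi/(180*3600) = 3.075e-05, D = 2.471e+06

2.471e+06 m


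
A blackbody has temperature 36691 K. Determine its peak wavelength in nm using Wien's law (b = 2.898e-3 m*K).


lam_max = b / T = 2.898e-3 / 36691 = 7.898e-08 m = 78.9839 nm

78.9839 nm


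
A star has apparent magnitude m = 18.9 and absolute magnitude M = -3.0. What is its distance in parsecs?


d = 10^((m - M + 5)/5) = 10^((18.9 - -3.0 + 5)/5) = 239883.2919

239883.2919 pc


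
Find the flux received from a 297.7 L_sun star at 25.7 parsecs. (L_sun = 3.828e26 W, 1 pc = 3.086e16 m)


F = L / (4*pi*d^2) = 1.140e+29 / (4*pi*(7.931e+17)^2) = 1.442e-08

1.442e-08 W/m^2


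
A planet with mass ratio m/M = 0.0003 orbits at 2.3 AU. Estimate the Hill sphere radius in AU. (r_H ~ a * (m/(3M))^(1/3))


r_H = a * (m/3M)^(1/3) = 2.3 * (0.0003/3)^(1/3) = 0.1068

0.1068 AU


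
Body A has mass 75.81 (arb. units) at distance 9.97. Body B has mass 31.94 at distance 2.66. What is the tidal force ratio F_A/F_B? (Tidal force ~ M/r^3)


Ratio = (M1/r1^3) / (M2/r2^3) = (75.81/9.97^3) / (31.94/2.66^3) = 0.0451

0.0451


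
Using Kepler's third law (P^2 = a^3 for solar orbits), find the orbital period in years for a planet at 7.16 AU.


P = a^(3/2) = 7.16^1.5 = 19.1589

19.1589 years


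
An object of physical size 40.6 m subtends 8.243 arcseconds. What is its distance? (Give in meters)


D = size / theta_rad, theta_rad = 8.243 * pi/(180*3600) = 3.996e-05, D = 1.016e+06

1.016e+06 m


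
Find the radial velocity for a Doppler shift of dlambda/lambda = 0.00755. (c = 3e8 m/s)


v = (dlambda/lambda) * c = 0.00755 * 3e8 = 2.265e+06

2.265e+06 m/s


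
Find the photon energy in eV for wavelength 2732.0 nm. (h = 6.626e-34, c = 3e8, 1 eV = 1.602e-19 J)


E = hc/lambda = 6.626e-34 * 3e8 / 2.732e-06 = 7.276e-20 J = 0.4542 eV

0.4542 eV


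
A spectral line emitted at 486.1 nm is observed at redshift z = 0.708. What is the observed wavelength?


lam_obs = lam_emit * (1 + z) = 486.1 * (1 + 0.708) = 830.2588

830.2588 nm


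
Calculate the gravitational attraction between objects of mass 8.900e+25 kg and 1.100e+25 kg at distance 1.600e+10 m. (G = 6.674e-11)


F = G*m1*m2/r^2 = 6.674e-11 * 8.900e+25 * 1.100e+25 / (1.600e+10)^2 = 6.674e-11 * 9.790e+50 / 2.560e+20 = 2.552e+20

2.552e+20 N


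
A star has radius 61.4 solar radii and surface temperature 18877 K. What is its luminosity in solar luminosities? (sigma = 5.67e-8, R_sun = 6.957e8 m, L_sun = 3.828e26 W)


R = 61.4 * 6.957e8 m = 4.271598e+10 m. L = 4*pi*R^2*sigma*T^4 = 4*pi*(4.271598e+10)^2 * 5.67e-8 * 18877^4 = 1.65084225e+32 W. L/L_sun = 1.65084225e+32 / 3.828e26 = 431254.5062

431254.5062 L_sun


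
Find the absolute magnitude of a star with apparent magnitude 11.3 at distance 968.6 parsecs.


M = m - 5*log10(d) + 5 = 11.3 - 5*log10(968.6) + 5 = 1.3693

1.3693


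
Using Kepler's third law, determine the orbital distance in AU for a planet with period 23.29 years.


a = P^(2/3) = 23.29^(2/3) = 8.1554

8.1554 AU


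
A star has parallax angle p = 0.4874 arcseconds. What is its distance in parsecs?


d = 1/p = 1/0.4874 = 2.0517

2.0517 pc


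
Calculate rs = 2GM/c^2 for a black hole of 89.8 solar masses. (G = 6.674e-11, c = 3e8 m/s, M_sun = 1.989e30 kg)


M = 89.8 * 1.989e30 kg = 1.786122e+32 kg. rs = 2GM/c^2 = 2 * 6.674e-11 * 1.786122e+32 / (3e8)^2 = 264901.7384

264901.7384 m


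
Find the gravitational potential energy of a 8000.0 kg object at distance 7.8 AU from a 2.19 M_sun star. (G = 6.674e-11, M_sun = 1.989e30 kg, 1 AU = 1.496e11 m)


M = 2.19 * 1.989e30 kg = 4.35591e+30 kg; r = 7.8 AU * 1.496e11 m/AU = 1.16688e+12 m. U = -GM*m/r = -(6.674e-11 * 4.35591e+30 * 8000.0) / 1.16688e+12 = -1.993e+12

-1.993e+12 J


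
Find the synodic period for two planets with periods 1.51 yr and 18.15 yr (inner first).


1/P_syn = |1/P1 - 1/P2| = |1/1.51 - 1/18.15| => P_syn = 1.647

1.647 years


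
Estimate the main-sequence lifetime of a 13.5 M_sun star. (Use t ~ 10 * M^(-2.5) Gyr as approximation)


t = 10 * M^(-2.5) = 10 * 13.5^(-2.5) = 0.0149

0.0149 Gyr


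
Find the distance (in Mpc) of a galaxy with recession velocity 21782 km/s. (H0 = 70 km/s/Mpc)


d = v / H0 = 21782 / 70 = 311.1714

311.1714 Mpc


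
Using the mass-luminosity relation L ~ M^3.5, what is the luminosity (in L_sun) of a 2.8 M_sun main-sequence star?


L/L_sun = (M/M_sun)^3.5 = 2.8^3.5 = 36.7327

36.7327 L_sun


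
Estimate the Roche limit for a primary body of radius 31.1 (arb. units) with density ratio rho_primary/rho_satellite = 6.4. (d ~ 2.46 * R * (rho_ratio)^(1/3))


d_Roche = 2.46 * 31.1 * 6.4^(1/3) = 142.0438

142.0438


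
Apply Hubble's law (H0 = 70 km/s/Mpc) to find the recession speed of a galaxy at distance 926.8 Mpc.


v = H0 * d = 70 * 926.8 = 64876.0

64876.0 km/s


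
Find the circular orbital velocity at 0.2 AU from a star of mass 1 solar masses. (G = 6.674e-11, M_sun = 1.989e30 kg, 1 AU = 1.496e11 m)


v = sqrt(GM/r) = sqrt(6.674e-11 * 1.989e+30 / 2.992e+10) = 66608.5068

66608.5068 m/s


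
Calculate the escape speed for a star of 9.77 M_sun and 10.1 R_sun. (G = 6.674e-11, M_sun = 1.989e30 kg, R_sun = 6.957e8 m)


M = 9.77 * 1.989e30 kg = 1.943253e+31 kg; R = 10.1 * 6.957e8 m = 7.02657e+09 m. v_esc = sqrt(2GM/R) = sqrt(2 * 6.674e-11 * 1.943253e+31 / 7.02657e+09) = 607576.6624

607576.6624 m/s


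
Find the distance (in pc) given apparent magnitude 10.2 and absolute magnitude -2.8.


d = 10^((m - M + 5)/5) = 10^((10.2 - -2.8 + 5)/5) = 3981.0717

3981.0717 pc


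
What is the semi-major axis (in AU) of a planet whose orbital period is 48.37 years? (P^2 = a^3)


a = P^(2/3) = 48.37^(2/3) = 13.2755

13.2755 AU


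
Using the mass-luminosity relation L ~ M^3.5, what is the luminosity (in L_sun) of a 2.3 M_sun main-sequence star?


L/L_sun = (M/M_sun)^3.5 = 2.3^3.5 = 18.4522

18.4522 L_sun


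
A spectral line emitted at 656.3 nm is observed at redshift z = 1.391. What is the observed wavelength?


lam_obs = lam_emit * (1 + z) = 656.3 * (1 + 1.391) = 1569.2133

1569.2133 nm


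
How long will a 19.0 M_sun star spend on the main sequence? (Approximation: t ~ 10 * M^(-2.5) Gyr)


t = 10 * M^(-2.5) = 10 * 19.0^(-2.5) = 0.0064

0.0064 Gyr


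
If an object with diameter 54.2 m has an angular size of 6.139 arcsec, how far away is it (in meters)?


D = size / theta_rad, theta_rad = 6.139 * pi/(180*3600) = 2.976e-05, D = 1.821e+06

1.821e+06 m


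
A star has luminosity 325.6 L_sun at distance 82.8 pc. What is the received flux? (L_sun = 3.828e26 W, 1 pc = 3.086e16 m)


F = L / (4*pi*d^2) = 1.246e+29 / (4*pi*(2.555e+18)^2) = 1.519e-09

1.519e-09 W/m^2


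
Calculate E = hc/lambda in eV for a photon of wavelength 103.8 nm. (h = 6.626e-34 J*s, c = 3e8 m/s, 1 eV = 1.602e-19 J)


E = hc/lambda = 6.626e-34 * 3e8 / 1.038e-07 = 1.915e-18 J = 11.954 eV

11.954 eV


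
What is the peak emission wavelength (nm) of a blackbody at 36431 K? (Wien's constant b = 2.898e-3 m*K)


lam_max = b / T = 2.898e-3 / 36431 = 7.955e-08 m = 79.5476 nm

79.5476 nm


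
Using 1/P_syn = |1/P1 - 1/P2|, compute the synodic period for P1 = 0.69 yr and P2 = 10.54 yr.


1/P_syn = |1/P1 - 1/P2| = |1/0.69 - 1/10.54| => P_syn = 0.7383

0.7383 years


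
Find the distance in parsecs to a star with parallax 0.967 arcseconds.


d = 1/p = 1/0.967 = 1.0341

1.0341 pc


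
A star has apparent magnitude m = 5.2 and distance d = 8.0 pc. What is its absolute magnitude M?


M = m - 5*log10(d) + 5 = 5.2 - 5*log10(8.0) + 5 = 5.6846

5.6846


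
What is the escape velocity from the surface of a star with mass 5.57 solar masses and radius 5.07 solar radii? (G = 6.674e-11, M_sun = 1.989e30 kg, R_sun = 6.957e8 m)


M = 5.57 * 1.989e30 kg = 1.107873e+31 kg; R = 5.07 * 6.957e8 m = 3.527199e+09 m. v_esc = sqrt(2GM/R) = sqrt(2 * 6.674e-11 * 1.107873e+31 / 3.527199e+09) = 647497.5162

647497.5162 m/s


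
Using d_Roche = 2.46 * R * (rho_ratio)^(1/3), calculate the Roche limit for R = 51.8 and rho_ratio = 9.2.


d_Roche = 2.46 * 51.8 * 9.2^(1/3) = 267.01

267.01


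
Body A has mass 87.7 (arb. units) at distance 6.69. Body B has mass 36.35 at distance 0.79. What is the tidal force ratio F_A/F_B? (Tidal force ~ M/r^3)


Ratio = (M1/r1^3) / (M2/r2^3) = (87.7/6.69^3) / (36.35/0.79^3) = 0.004

0.004


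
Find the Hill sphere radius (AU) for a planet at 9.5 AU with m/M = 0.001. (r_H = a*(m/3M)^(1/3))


r_H = a * (m/3M)^(1/3) = 9.5 * (0.001/3)^(1/3) = 0.6587

0.6587 AU


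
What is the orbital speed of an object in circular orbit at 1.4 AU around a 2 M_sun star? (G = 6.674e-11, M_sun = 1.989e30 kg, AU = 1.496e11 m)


v = sqrt(GM/r) = sqrt(6.674e-11 * 3.978e+30 / 2.094e+11) = 35603.7445

35603.7445 m/s


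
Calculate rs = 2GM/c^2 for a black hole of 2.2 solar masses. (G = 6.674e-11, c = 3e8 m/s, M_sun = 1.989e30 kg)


M = 2.2 * 1.989e30 kg = 4.3758e+30 kg. rs = 2GM/c^2 = 2 * 6.674e-11 * 4.3758e+30 / (3e8)^2 = 6489.7976

6489.7976 m


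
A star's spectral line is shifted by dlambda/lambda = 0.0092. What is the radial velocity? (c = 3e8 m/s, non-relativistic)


v = (dlambda/lambda) * c = 0.0092 * 3e8 = 2.760e+06

2.760e+06 m/s


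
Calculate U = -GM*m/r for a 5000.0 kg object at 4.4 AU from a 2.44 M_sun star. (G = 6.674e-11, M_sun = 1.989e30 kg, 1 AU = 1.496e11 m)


M = 2.44 * 1.989e30 kg = 4.85316e+30 kg; r = 4.4 AU * 1.496e11 m/AU = 6.5824e+11 m. U = -GM*m/r = -(6.674e-11 * 4.85316e+30 * 5000.0) / 6.5824e+11 = -2.460e+12

-2.460e+12 J
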